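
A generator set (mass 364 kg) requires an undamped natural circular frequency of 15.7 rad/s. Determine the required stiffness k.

k = m·ω_n² = 364 × 15.70² = 364 × 246.5 = 89720 N/m.

89700 N/m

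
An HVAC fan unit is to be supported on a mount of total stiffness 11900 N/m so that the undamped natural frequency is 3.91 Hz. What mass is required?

ω_n = 2πf_n = 2π × 3.91 = 24.57 rad/s.
m = k/ω_n² = 11900/24.57² = 11900/603.5 = 19.72 kg.

19.7 kg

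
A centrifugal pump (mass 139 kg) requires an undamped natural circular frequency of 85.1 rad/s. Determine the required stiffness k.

k = m·ω_n² = 139 × 85.10² = 139 × 7242 = 1007000 N/m.

1010000 N/m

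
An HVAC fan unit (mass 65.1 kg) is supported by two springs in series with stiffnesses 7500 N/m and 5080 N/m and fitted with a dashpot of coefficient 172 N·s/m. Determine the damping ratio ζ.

0.194

Series springs: 1/k_eq = 1/7500 + 1/5080 = 0.0003302, so k_eq = 3029 N/m.
ω_n = √(k_eq/m) = √(3029/65.1) = 6.821 rad/s.
Critical damping c_c = 2√(k_eq·m) = 2√(3029 × 65.1) = 888.1 N·s/m, so ζ = c/c_c = 172/888.1 = 0.1937.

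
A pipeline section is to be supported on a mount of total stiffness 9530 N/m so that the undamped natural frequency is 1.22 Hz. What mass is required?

162 kg

ω_n = 2πf_n = 2π × 1.22 = 7.665 rad/s.
m = k/ω_n² = 9530/7.665² = 9530/58.76 = 162.2 kg.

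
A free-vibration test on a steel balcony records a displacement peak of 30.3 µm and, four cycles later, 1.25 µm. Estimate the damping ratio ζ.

0.126

Logarithmic decrement δ = (1/n)·ln(x₀/x_n) = (1/4)·ln(30.3/1.25) = (1/4)·ln(24.24) = 0.7970.
ζ = δ/√(4π² + δ²) = 0.7970/√(39.48 + 0.635) = 0.7970/6.334 = 0.1258.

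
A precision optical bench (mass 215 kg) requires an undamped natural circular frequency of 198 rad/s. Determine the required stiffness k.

8430000 N/m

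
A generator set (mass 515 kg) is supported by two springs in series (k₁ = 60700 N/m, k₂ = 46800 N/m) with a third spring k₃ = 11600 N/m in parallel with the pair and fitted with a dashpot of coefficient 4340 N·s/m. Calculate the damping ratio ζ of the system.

0.490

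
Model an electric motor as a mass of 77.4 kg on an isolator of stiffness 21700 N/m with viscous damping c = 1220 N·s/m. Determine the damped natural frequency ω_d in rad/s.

14.8 rad/s

ω_n = √(k/m) = √(21700/77.4) = 16.74 rad/s.
Critical damping c_c = 2√(k·m) = 2√(21700 × 77.4) = 2592 N·s/m, so ζ = c/c_c = 1220/2592 = 0.4707.
ω_d = ω_n√(1 − ζ²) = 16.74 × √(1 − 0.222) = 14.77 rad/s.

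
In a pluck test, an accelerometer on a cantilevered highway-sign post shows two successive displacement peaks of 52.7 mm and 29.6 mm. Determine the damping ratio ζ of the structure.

Logarithmic decrement δ = (1/n)·ln(x₀/x_n) = (1/1)·ln(52.7/29.6) = (1/1)·ln(1.780) = 0.5768.
ζ = δ/√(4π² + δ²) = 0.5768/√(39.48 + 0.333) = 0.5768/6.310 = 0.09142.

0.0914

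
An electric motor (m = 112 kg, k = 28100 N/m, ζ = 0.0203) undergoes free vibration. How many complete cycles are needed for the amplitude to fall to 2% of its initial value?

Logarithmic decrement δ = 2πζ/√(1 − ζ²) = 2π × 0.02030/√(1 − 0.000412) = 0.1276.
x_n/x₀ = e^(−nδ) ≤ 0.02; take ln: n ≥ ln(1/0.02)/δ = 3.912/0.1276 = 30.66.
So 31 complete cycles are required.

31 cycles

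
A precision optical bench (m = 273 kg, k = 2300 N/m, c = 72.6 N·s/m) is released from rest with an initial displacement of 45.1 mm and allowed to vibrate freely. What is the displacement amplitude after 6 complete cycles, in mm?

8.01 mm

ζ = c/(2√(km)) = 72.6/(2√(2300 × 273)) = 72.6/1585 = 0.04581.
Logarithmic decrement δ = 2πζ/√(1 − ζ²) = 2π × 0.04581/√(1 − 0.00210) = 0.2881.
After n cycles, x_n/x₀ = e^(−nδ), so x_6 = 45.1 × e^(−6 × 0.2881) = 45.1 × 0.1775 = 8.005 mm.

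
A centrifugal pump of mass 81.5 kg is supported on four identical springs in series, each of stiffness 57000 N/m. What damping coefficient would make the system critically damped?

Series springs: 1/k_eq = 4/57000, so k_eq = 57000/4 = 14250 N/m.
c_c = 2√(k_eq·m) = 2√(14250 × 81.5) = 2 × 1078 = 2155 N·s/m.

2160 N·s/m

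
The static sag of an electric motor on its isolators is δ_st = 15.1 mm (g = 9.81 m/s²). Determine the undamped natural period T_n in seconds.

0.247 s

ω_n = √(g/δ_st) = √(9.81/0.0151) = √649.7 = 25.49 rad/s.
T_n = 2π/ω_n = 6.283/25.49 = 0.2465 s.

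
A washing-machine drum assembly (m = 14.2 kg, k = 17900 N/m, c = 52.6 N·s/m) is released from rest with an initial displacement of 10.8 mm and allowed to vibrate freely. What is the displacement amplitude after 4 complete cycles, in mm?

2.91 mm

ζ = c/(2√(km)) = 52.6/(2√(17900 × 14.2)) = 52.6/1008 = 0.05217.
Logarithmic decrement δ = 2πζ/√(1 − ζ²) = 2π × 0.05217/√(1 − 0.00272) = 0.3282.
After n cycles, x_n/x₀ = e^(−nδ), so x_4 = 10.8 × e^(−4 × 0.3282) = 10.8 × 0.2691 = 2.906 mm.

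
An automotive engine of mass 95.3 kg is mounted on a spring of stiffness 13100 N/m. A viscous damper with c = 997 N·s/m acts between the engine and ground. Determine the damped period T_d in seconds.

0.599 s

ω_n = √(k/m) = √(13100/95.3) = 11.72 rad/s.
Critical damping c_c = 2√(k·m) = 2√(13100 × 95.3) = 2235 N·s/m, so ζ = c/c_c = 997/2235 = 0.4462.
ω_d = ω_n√(1 − ζ²) = 11.72 × √(1 − 0.199) = 10.49 rad/s.
T_d = 2π/ω_d = 0.5988 s.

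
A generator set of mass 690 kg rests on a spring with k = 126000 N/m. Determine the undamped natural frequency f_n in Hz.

ω_n = √(k/m) = √(126000/690) = √182.6 = 13.51 rad/s.
f_n = ω_n/(2π) = 13.51/6.283 = 2.151 Hz.

2.15 Hz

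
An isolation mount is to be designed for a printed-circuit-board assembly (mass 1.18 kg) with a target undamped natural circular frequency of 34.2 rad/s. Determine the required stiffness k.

k = m·ω_n² = 1.18 × 34.20² = 1.18 × 1170 = 1380 N/m.

1380 N/m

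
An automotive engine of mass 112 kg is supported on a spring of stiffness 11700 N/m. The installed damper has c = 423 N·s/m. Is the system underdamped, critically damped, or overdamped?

underdamped

c_c = 2√(k·m) = 2289 N·s/m; ζ = c/c_c = 423/2289 = 0.185.
Since ζ < 1 the system is underdamped.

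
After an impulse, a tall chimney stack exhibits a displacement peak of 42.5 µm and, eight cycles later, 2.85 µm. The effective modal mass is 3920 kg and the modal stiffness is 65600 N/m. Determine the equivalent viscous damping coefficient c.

Logarithmic decrement δ = (1/n)·ln(x₀/x_n) = (1/8)·ln(42.5/2.85) = (1/8)·ln(14.91) = 0.3378.
ζ = δ/√(4π² + δ²) = 0.3378/√(39.48 + 0.114) = 0.3378/6.292 = 0.05368.
c = ζ · 2√(km) = 0.05368 × 2√(65600 × 3920) = 0.05368 × 32070 = 1722 N·s/m.

1720 N·s/m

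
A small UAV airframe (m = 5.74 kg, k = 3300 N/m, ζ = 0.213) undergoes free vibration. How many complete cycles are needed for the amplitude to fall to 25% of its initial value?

2 cycles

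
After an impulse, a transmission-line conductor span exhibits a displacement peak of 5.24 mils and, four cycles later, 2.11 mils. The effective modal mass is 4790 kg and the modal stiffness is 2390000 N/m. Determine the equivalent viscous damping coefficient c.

7740 N·s/m

Logarithmic decrement δ = (1/n)·ln(x₀/x_n) = (1/4)·ln(5.24/2.11) = (1/4)·ln(2.483) = 0.2274.
ζ = δ/√(4π² + δ²) = 0.2274/√(39.48 + 0.0517) = 0.2274/6.287 = 0.03617.
c = ζ · 2√(km) = 0.03617 × 2√(2390000 × 4790) = 0.03617 × 214000 = 7740 N·s/m.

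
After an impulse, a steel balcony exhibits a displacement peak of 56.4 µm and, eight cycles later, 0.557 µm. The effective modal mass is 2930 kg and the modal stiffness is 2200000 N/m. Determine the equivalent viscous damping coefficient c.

14700 N·s/m

Logarithmic decrement δ = (1/n)·ln(x₀/x_n) = (1/8)·ln(56.4/0.557) = (1/8)·ln(101.3) = 0.5772.
ζ = δ/√(4π² + δ²) = 0.5772/√(39.48 + 0.333) = 0.5772/6.310 = 0.09148.
c = ζ · 2√(km) = 0.09148 × 2√(2200000 × 2930) = 0.09148 × 160600 = 14690 N·s/m.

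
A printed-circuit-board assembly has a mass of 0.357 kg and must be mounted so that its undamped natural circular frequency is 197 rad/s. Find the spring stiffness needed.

k = m·ω_n² = 0.357 × 197.0² = 0.357 × 38810 = 13850 N/m.

13900 N/m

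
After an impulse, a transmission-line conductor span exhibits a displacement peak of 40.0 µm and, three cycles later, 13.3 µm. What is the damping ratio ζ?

Logarithmic decrement δ = (1/n)·ln(x₀/x_n) = (1/3)·ln(40.0/13.3) = (1/3)·ln(3.008) = 0.3670.
ζ = δ/√(4π² + δ²) = 0.3670/√(39.48 + 0.135) = 0.3670/6.294 = 0.05832.

0.0583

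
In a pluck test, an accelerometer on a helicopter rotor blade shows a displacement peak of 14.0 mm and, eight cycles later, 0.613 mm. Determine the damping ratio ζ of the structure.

0.0621

Logarithmic decrement δ = (1/n)·ln(x₀/x_n) = (1/8)·ln(14.0/0.613) = (1/8)·ln(22.84) = 0.3911.
ζ = δ/√(4π² + δ²) = 0.3911/√(39.48 + 0.153) = 0.3911/6.295 = 0.06212.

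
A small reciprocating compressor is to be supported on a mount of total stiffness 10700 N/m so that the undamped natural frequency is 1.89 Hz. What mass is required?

ω_n = 2πf_n = 2π × 1.89 = 11.88 rad/s.
m = k/ω_n² = 10700/11.88² = 10700/141.0 = 75.88 kg.

75.9 kg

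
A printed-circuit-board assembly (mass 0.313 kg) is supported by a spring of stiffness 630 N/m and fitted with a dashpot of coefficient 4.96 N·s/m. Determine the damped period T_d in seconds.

0.142 s

ω_n = √(k/m) = √(630.0/0.313) = 44.86 rad/s.
Critical damping c_c = 2√(k·m) = 2√(630.0 × 0.313) = 28.08 N·s/m, so ζ = c/c_c = 4.96/28.08 = 0.1766.
ω_d = ω_n√(1 − ζ²) = 44.86 × √(1 − 0.0312) = 44.16 rad/s.
T_d = 2π/ω_d = 0.1423 s.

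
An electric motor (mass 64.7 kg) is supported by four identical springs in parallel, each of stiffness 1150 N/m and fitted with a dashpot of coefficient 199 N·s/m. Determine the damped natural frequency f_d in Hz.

Parallel springs add: k_eq = 4 × 1150 = 4600 N/m.
ω_n = √(k_eq/m) = √(4600/64.7) = 8.432 rad/s.
Critical damping c_c = 2√(k_eq·m) = 2√(4600 × 64.7) = 1091 N·s/m, so ζ = c/c_c = 199/1091 = 0.1824.
ω_d = ω_n√(1 − ζ²) = 8.432 × √(1 − 0.0333) = 8.290 rad/s.
f_d = ω_d/(2π) = 1.319 Hz.

1.32 Hz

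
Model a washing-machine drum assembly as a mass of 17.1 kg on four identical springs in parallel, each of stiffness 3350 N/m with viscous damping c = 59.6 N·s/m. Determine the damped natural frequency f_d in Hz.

4.45 Hz

Parallel springs add: k_eq = 4 × 3350 = 13400 N/m.
ω_n = √(k_eq/m) = √(13400/17.1) = 27.99 rad/s.
Critical damping c_c = 2√(k_eq·m) = 2√(13400 × 17.1) = 957.4 N·s/m, so ζ = c/c_c = 59.6/957.4 = 0.06225.
ω_d = ω_n√(1 − ζ²) = 27.99 × √(1 − 0.00388) = 27.94 rad/s.
f_d = ω_d/(2π) = 4.447 Hz.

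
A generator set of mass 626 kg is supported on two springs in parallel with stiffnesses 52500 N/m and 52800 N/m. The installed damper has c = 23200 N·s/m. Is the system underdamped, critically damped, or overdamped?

overdamped

Parallel springs add: k_eq = 52500 + 52800 = 105300 N/m.
c_c = 2√(k_eq·m) = 16240 N·s/m; ζ = c/c_c = 23200/16240 = 1.43.
Since ζ > 1 the system is overdamped.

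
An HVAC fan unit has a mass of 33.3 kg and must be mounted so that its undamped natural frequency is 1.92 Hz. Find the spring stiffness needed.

ω_n = 2πf_n = 2π × 1.92 = 12.06 rad/s.
k = m·ω_n² = 33.3 × 12.06² = 33.3 × 145.5 = 4846 N/m.

4850 N/m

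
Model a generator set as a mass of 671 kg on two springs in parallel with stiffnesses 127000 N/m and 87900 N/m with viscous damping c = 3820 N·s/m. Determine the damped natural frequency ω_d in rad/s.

17.7 rad/s

Parallel springs add: k_eq = 127000 + 87900 = 214900 N/m.
ω_n = √(k_eq/m) = √(214900/671) = 17.90 rad/s.
Critical damping c_c = 2√(k_eq·m) = 2√(214900 × 671) = 24020 N·s/m, so ζ = c/c_c = 3820/24020 = 0.1591.
ω_d = ω_n√(1 − ζ²) = 17.90 × √(1 − 0.0253) = 17.67 rad/s.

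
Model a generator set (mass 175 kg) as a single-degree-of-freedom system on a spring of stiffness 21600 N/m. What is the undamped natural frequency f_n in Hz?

ω_n = √(k/m) = √(21600/175) = √123.4 = 11.11 rad/s.
f_n = ω_n/(2π) = 11.11/6.283 = 1.768 Hz.

1.77 Hz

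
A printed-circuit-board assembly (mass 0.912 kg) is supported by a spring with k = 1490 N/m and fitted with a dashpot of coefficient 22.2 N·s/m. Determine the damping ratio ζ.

0.301

ω_n = √(k/m) = √(1490/0.912) = 40.42 rad/s.
Critical damping c_c = 2√(k·m) = 2√(1490 × 0.912) = 73.73 N·s/m, so ζ = c/c_c = 22.2/73.73 = 0.3011.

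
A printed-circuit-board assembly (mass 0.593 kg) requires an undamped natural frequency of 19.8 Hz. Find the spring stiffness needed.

ω_n = 2πf_n = 2π × 19.8 = 124.4 rad/s.
k = m·ω_n² = 0.593 × 124.4² = 0.593 × 15480 = 9178 N/m.

9180 N/m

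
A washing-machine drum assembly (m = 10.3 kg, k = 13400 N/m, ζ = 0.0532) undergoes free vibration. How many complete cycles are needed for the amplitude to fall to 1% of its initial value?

14 cycles

Logarithmic decrement δ = 2πζ/√(1 − ζ²) = 2π × 0.05320/√(1 − 0.00283) = 0.3347.
x_n/x₀ = e^(−nδ) ≤ 0.01; take ln: n ≥ ln(1/0.01)/δ = 4.605/0.3347 = 13.76.
So 14 complete cycles are required.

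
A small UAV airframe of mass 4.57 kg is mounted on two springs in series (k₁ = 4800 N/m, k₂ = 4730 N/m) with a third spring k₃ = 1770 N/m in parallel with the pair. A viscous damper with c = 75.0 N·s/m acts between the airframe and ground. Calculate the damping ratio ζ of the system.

0.272

Series pair: k_s = k₁k₂/(k₁+k₂) = (4800)(4730)/(4800 + 4730) = 2382 N/m. In parallel with k₃: k_eq = 2382 + 1770 = 4152 N/m.
ω_n = √(k_eq/m) = √(4152/4.57) = 30.14 rad/s.
Critical damping c_c = 2√(k_eq·m) = 2√(4152 × 4.57) = 275.5 N·s/m, so ζ = c/c_c = 75.0/275.5 = 0.2722.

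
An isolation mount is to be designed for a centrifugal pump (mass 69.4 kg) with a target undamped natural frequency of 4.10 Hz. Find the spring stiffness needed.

46100 N/m

ω_n = 2πf_n = 2π × 4.10 = 25.76 rad/s.
k = m·ω_n² = 69.4 × 25.76² = 69.4 × 663.6 = 46060 N/m.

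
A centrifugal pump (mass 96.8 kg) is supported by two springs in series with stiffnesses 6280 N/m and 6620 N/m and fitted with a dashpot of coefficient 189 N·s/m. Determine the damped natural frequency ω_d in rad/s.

Series springs: 1/k_eq = 1/6280 + 1/6620 = 0.0003103, so k_eq = 3223 N/m.
ω_n = √(k_eq/m) = √(3223/96.8) = 5.770 rad/s.
Critical damping c_c = 2√(k_eq·m) = 2√(3223 × 96.8) = 1117 N·s/m, so ζ = c/c_c = 189/1117 = 0.1692.
ω_d = ω_n√(1 − ζ²) = 5.770 × √(1 − 0.0286) = 5.687 rad/s.

5.69 rad/s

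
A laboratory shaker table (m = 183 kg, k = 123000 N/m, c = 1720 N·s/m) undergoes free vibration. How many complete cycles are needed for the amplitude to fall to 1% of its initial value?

4 cycles

ζ = c/(2√(km)) = 1720/(2√(123000 × 183)) = 1720/9489 = 0.1813.
Logarithmic decrement δ = 2πζ/√(1 − ζ²) = 2π × 0.1813/√(1 − 0.0329) = 1.158.
x_n/x₀ = e^(−nδ) ≤ 0.01; take ln: n ≥ ln(1/0.01)/δ = 4.605/1.158 = 3.976.
So 4 complete cycles are required.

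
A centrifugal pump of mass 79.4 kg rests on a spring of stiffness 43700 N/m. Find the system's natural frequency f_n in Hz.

3.73 Hz

ω_n = √(k/m) = √(43700/79.4) = √550.4 = 23.46 rad/s.
f_n = ω_n/(2π) = 23.46/6.283 = 3.734 Hz.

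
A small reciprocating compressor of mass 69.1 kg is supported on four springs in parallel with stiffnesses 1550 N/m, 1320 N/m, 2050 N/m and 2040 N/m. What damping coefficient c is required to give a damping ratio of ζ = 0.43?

Parallel springs add: k_eq = 1550 + 1320 + 2050 + 2040 = 6960 N/m.
c_c = 2√(k_eq·m) = 2√(6960 × 69.1) = 1387 N·s/m.
c = ζ·c_c = 0.43 × 1387 = 596.4 N·s/m.

596 N·s/m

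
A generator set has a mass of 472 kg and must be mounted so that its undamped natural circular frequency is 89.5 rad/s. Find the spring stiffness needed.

k = m·ω_n² = 472 × 89.50² = 472 × 8010 = 3781000 N/m.

3780000 N/m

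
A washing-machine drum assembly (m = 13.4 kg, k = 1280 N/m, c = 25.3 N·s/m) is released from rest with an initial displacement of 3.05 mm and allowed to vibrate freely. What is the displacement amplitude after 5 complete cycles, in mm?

ζ = c/(2√(km)) = 25.3/(2√(1280 × 13.4)) = 25.3/261.9 = 0.09659.
Logarithmic decrement δ = 2πζ/√(1 − ζ²) = 2π × 0.09659/√(1 − 0.00933) = 0.6097.
After n cycles, x_n/x₀ = e^(−nδ), so x_5 = 3.05 × e^(−5 × 0.6097) = 3.05 × 0.04742 = 0.1446 mm.

0.145 mm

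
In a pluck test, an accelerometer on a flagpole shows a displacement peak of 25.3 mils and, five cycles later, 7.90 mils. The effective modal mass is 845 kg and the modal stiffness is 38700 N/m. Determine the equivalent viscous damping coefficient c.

423 N·s/m

Logarithmic decrement δ = (1/n)·ln(x₀/x_n) = (1/5)·ln(25.3/7.90) = (1/5)·ln(3.203) = 0.2328.
ζ = δ/√(4π² + δ²) = 0.2328/√(39.48 + 0.0542) = 0.2328/6.287 = 0.03702.
c = ζ · 2√(km) = 0.03702 × 2√(38700 × 845) = 0.03702 × 11440 = 423.4 N·s/m.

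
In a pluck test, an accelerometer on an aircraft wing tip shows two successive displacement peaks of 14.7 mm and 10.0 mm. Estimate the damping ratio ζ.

0.0612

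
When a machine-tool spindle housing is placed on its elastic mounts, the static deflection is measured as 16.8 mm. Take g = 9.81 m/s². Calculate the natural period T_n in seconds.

0.260 s

ω_n = √(g/δ_st) = √(9.81/0.0168) = √583.9 = 24.16 rad/s.
T_n = 2π/ω_n = 6.283/24.16 = 0.2600 s.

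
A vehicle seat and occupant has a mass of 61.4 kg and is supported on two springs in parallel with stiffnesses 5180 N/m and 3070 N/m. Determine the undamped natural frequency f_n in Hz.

1.84 Hz

Parallel springs add: k_eq = 5180 + 3070 = 8250 N/m.
ω_n = √(k_eq/m) = √(8250/61.4) = √134.4 = 11.59 rad/s.
f_n = ω_n/(2π) = 11.59/6.283 = 1.845 Hz.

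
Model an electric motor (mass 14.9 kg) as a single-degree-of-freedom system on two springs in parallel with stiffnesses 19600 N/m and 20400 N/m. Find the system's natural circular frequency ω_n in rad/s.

Parallel springs add: k_eq = 19600 + 20400 = 40000 N/m.
ω_n = √(k_eq/m) = √(40000/14.9) = √2685 = 51.81 rad/s.

51.8 rad/s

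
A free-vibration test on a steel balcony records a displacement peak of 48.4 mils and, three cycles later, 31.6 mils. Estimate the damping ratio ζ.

Logarithmic decrement δ = (1/n)·ln(x₀/x_n) = (1/3)·ln(48.4/31.6) = (1/3)·ln(1.532) = 0.1421.
ζ = δ/√(4π² + δ²) = 0.1421/√(39.48 + 0.0202) = 0.1421/6.285 = 0.02261.

0.0226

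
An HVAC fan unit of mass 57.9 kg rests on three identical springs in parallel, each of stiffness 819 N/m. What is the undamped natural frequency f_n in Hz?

Parallel springs add: k_eq = 3 × 819 = 2457 N/m.
ω_n = √(k_eq/m) = √(2457/57.9) = √42.44 = 6.514 rad/s.
f_n = ω_n/(2π) = 6.514/6.283 = 1.037 Hz.

1.04 Hz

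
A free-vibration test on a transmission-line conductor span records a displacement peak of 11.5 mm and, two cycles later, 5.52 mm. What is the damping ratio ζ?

0.0583

Logarithmic decrement δ = (1/n)·ln(x₀/x_n) = (1/2)·ln(11.5/5.52) = (1/2)·ln(2.083) = 0.3670.
ζ = δ/√(4π² + δ²) = 0.3670/√(39.48 + 0.135) = 0.3670/6.294 = 0.05831.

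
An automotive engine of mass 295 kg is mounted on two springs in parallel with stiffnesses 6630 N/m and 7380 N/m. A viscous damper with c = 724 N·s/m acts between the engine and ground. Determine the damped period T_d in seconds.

0.927 s

Parallel springs add: k_eq = 6630 + 7380 = 14010 N/m.
ω_n = √(k_eq/m) = √(14010/295) = 6.891 rad/s.
Critical damping c_c = 2√(k_eq·m) = 2√(14010 × 295) = 4066 N·s/m, so ζ = c/c_c = 724/4066 = 0.1781.
ω_d = ω_n√(1 − ζ²) = 6.891 × √(1 − 0.0317) = 6.781 rad/s.
T_d = 2π/ω_d = 0.9265 s.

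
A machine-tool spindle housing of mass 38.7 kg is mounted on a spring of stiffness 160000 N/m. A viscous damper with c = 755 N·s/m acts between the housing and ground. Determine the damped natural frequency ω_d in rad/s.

ω_n = √(k/m) = √(160000/38.7) = 64.30 rad/s.
Critical damping c_c = 2√(k·m) = 2√(160000 × 38.7) = 4977 N·s/m, so ζ = c/c_c = 755/4977 = 0.1517.
ω_d = ω_n√(1 − ζ²) = 64.30 × √(1 − 0.0230) = 63.55 rad/s.

63.6 rad/s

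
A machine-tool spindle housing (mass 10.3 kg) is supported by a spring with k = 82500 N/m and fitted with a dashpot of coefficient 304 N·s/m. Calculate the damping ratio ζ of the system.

ω_n = √(k/m) = √(82500/10.3) = 89.50 rad/s.
Critical damping c_c = 2√(k·m) = 2√(82500 × 10.3) = 1844 N·s/m, so ζ = c/c_c = 304/1844 = 0.1649.

0.165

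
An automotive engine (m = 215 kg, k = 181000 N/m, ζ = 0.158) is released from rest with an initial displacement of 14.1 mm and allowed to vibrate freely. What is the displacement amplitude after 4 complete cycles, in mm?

Logarithmic decrement δ = 2πζ/√(1 − ζ²) = 2π × 0.1580/√(1 − 0.0250) = 1.005.
After n cycles, x_n/x₀ = e^(−nδ), so x_4 = 14.1 × e^(−4 × 1.005) = 14.1 × 0.01793 = 0.2528 mm.

0.253 mm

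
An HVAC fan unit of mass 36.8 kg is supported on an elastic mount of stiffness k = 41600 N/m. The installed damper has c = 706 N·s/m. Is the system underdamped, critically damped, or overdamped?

c_c = 2√(k·m) = 2475 N·s/m; ζ = c/c_c = 706/2475 = 0.285.
Since ζ < 1 the system is underdamped.

underdamped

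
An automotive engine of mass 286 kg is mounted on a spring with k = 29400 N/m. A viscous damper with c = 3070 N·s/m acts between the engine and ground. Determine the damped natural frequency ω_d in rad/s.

8.60 rad/s

ω_n = √(k/m) = √(29400/286) = 10.14 rad/s.
Critical damping c_c = 2√(k·m) = 2√(29400 × 286) = 5799 N·s/m, so ζ = c/c_c = 3070/5799 = 0.5294.
ω_d = ω_n√(1 − ζ²) = 10.14 × √(1 − 0.280) = 8.602 rad/s.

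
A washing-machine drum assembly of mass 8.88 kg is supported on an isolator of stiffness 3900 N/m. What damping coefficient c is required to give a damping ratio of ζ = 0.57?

c_c = 2√(k·m) = 2√(3900 × 8.88) = 372.2 N·s/m.
c = ζ·c_c = 0.57 × 372.2 = 212.2 N·s/m.

212 N·s/m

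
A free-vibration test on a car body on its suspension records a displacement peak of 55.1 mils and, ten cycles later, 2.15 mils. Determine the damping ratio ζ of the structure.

0.0516

Logarithmic decrement δ = (1/n)·ln(x₀/x_n) = (1/10)·ln(55.1/2.15) = (1/10)·ln(25.63) = 0.3244.
ζ = δ/√(4π² + δ²) = 0.3244/√(39.48 + 0.105) = 0.3244/6.292 = 0.05156.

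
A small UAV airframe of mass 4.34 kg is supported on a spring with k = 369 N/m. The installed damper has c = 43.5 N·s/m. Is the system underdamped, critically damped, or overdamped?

c_c = 2√(k·m) = 80.04 N·s/m; ζ = c/c_c = 43.5/80.04 = 0.544.
Since ζ < 1 the system is underdamped.

underdamped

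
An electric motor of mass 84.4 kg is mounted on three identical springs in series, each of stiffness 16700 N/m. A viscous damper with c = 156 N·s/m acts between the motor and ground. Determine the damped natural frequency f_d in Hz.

1.28 Hz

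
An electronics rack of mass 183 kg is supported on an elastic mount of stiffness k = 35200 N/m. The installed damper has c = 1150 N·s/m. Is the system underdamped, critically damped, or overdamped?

c_c = 2√(k·m) = 5076 N·s/m; ζ = c/c_c = 1150/5076 = 0.227.
Since ζ < 1 the system is underdamped.

underdamped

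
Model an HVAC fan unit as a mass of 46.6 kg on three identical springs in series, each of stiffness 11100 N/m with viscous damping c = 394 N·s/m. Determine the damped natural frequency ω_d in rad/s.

7.84 rad/s

Series springs: 1/k_eq = 3/11100, so k_eq = 11100/3 = 3700 N/m.
ω_n = √(k_eq/m) = √(3700/46.6) = 8.911 rad/s.
Critical damping c_c = 2√(k_eq·m) = 2√(3700 × 46.6) = 830.5 N·s/m, so ζ = c/c_c = 394/830.5 = 0.4744.
ω_d = ω_n√(1 − ζ²) = 8.911 × √(1 − 0.225) = 7.844 rad/s.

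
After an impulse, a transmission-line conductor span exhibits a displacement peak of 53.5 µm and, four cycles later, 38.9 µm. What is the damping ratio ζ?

0.0127

Logarithmic decrement δ = (1/n)·ln(x₀/x_n) = (1/4)·ln(53.5/38.9) = (1/4)·ln(1.375) = 0.07967.
ζ = δ/√(4π² + δ²) = 0.07967/√(39.48 + 0.00635) = 0.07967/6.284 = 0.01268.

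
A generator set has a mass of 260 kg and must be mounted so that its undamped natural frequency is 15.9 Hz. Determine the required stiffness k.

ω_n = 2πf_n = 2π × 15.9 = 99.90 rad/s.
k = m·ω_n² = 260 × 99.90² = 260 × 9981 = 2595000 N/m.

2590000 N/m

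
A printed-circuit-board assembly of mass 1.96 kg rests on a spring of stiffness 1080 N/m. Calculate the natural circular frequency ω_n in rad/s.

ω_n = √(k/m) = √(1080/1.96) = √551.0 = 23.47 rad/s.

23.5 rad/s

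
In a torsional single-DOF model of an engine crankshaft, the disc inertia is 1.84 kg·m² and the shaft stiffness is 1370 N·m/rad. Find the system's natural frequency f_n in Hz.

ω_n = √(k_t/J) = √(1370/1.84) = √744.6 = 27.29 rad/s.
f_n = ω_n/(2π) = 27.29/6.283 = 4.343 Hz.

4.34 Hz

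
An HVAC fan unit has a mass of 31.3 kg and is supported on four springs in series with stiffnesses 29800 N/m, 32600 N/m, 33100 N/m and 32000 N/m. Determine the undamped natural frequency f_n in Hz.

Series springs: 1/k_eq = 1/29800 + 1/32600 + 1/33100 + 1/32000 = 0.0001257, so k_eq = 7956 N/m.
ω_n = √(k_eq/m) = √(7956/31.3) = √254.2 = 15.94 rad/s.
f_n = ω_n/(2π) = 15.94/6.283 = 2.537 Hz.

2.54 Hz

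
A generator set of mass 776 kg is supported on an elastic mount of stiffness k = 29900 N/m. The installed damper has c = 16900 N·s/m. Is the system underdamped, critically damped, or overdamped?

overdamped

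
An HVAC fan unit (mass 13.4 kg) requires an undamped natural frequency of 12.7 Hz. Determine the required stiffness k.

ω_n = 2πf_n = 2π × 12.7 = 79.80 rad/s.
k = m·ω_n² = 13.4 × 79.80² = 13.4 × 6367 = 85320 N/m.

85300 N/m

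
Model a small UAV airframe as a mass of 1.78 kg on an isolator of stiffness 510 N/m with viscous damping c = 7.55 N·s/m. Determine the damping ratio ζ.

ω_n = √(k/m) = √(510.0/1.78) = 16.93 rad/s.
Critical damping c_c = 2√(k·m) = 2√(510.0 × 1.78) = 60.26 N·s/m, so ζ = c/c_c = 7.55/60.26 = 0.1253.

0.125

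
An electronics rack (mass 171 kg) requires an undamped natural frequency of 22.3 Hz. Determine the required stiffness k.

3360000 N/m

ω_n = 2πf_n = 2π × 22.3 = 140.1 rad/s.
k = m·ω_n² = 171 × 140.1² = 171 × 19630 = 3357000 N/m.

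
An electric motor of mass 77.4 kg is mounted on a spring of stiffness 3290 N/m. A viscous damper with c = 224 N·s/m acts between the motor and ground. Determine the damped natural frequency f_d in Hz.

ω_n = √(k/m) = √(3290/77.4) = 6.520 rad/s.
Critical damping c_c = 2√(k·m) = 2√(3290 × 77.4) = 1009 N·s/m, so ζ = c/c_c = 224/1009 = 0.2219.
ω_d = ω_n√(1 − ζ²) = 6.520 × √(1 − 0.0493) = 6.357 rad/s.
f_d = ω_d/(2π) = 1.012 Hz.

1.01 Hz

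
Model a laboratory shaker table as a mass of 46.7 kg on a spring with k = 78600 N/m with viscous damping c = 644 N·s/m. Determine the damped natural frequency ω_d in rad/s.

ω_n = √(k/m) = √(78600/46.7) = 41.03 rad/s.
Critical damping c_c = 2√(k·m) = 2√(78600 × 46.7) = 3832 N·s/m, so ζ = c/c_c = 644/3832 = 0.1681.
ω_d = ω_n√(1 − ζ²) = 41.03 × √(1 − 0.0282) = 40.44 rad/s.

40.4 rad/s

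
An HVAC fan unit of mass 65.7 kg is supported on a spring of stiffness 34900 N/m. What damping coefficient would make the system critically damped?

3030 N·s/m

c_c = 2√(k·m) = 2√(34900 × 65.7) = 2 × 1514 = 3028 N·s/m.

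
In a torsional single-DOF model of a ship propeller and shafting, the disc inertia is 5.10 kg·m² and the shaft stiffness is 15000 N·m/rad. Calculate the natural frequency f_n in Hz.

ω_n = √(k_t/J) = √(15000/5.10) = √2941 = 54.23 rad/s.
f_n = ω_n/(2π) = 54.23/6.283 = 8.631 Hz.

8.63 Hz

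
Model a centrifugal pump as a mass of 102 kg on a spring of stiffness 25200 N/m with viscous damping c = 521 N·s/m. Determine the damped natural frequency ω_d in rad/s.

ω_n = √(k/m) = √(25200/102) = 15.72 rad/s.
Critical damping c_c = 2√(k·m) = 2√(25200 × 102) = 3206 N·s/m, so ζ = c/c_c = 521/3206 = 0.1625.
ω_d = ω_n√(1 − ζ²) = 15.72 × √(1 − 0.0264) = 15.51 rad/s.

15.5 rad/s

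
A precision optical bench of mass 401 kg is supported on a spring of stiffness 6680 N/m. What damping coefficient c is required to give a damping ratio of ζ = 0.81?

2650 N·s/m

c_c = 2√(k·m) = 2√(6680 × 401) = 3273 N·s/m.
c = ζ·c_c = 0.81 × 3273 = 2651 N·s/m.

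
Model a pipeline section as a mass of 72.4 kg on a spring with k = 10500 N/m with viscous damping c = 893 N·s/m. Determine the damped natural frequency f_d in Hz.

1.65 Hz

ω_n = √(k/m) = √(10500/72.4) = 12.04 rad/s.
Critical damping c_c = 2√(k·m) = 2√(10500 × 72.4) = 1744 N·s/m, so ζ = c/c_c = 893/1744 = 0.5121.
ω_d = ω_n√(1 − ζ²) = 12.04 × √(1 − 0.262) = 10.34 rad/s.
f_d = ω_d/(2π) = 1.646 Hz.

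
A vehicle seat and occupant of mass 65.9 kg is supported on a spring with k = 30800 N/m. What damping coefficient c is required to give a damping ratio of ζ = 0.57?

c_c = 2√(k·m) = 2√(30800 × 65.9) = 2849 N·s/m.
c = ζ·c_c = 0.57 × 2849 = 1624 N·s/m.

1620 N·s/m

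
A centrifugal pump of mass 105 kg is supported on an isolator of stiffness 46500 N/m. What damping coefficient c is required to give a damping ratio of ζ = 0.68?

3010 N·s/m

c_c = 2√(k·m) = 2√(46500 × 105) = 4419 N·s/m.
c = ζ·c_c = 0.68 × 4419 = 3005 N·s/m.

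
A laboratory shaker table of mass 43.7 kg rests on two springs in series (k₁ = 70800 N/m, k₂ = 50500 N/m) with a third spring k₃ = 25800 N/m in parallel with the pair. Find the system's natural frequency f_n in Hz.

5.66 Hz

Series pair: k_s = k₁k₂/(k₁+k₂) = (70800)(50500)/(70800 + 50500) = 29480 N/m. In parallel with k₃: k_eq = 29480 + 25800 = 55280 N/m.
ω_n = √(k_eq/m) = √(55280/43.7) = √1265 = 35.57 rad/s.
f_n = ω_n/(2π) = 35.57/6.283 = 5.660 Hz.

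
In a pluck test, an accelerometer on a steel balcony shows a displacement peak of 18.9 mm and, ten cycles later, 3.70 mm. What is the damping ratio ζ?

Logarithmic decrement δ = (1/n)·ln(x₀/x_n) = (1/10)·ln(18.9/3.70) = (1/10)·ln(5.108) = 0.1631.
ζ = δ/√(4π² + δ²) = 0.1631/√(39.48 + 0.0266) = 0.1631/6.285 = 0.02595.

0.0259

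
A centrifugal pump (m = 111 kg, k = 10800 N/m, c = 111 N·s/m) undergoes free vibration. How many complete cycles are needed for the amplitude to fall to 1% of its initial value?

15 cycles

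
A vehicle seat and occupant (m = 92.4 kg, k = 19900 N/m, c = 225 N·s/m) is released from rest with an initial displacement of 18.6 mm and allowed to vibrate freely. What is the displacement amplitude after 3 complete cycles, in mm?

ζ = c/(2√(km)) = 225/(2√(19900 × 92.4)) = 225/2712 = 0.08296.
Logarithmic decrement δ = 2πζ/√(1 − ζ²) = 2π × 0.08296/√(1 − 0.00688) = 0.5231.
After n cycles, x_n/x₀ = e^(−nδ), so x_3 = 18.6 × e^(−3 × 0.5231) = 18.6 × 0.2082 = 3.873 mm.

3.87 mm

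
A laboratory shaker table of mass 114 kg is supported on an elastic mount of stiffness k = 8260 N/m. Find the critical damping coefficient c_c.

1940 N·s/m

c_c = 2√(k·m) = 2√(8260 × 114) = 2 × 970.4 = 1941 N·s/m.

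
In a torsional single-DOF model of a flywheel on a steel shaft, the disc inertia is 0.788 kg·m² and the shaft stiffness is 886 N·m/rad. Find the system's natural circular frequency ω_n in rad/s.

33.5 rad/s

ω_n = √(k_t/J) = √(886/0.788) = √1124 = 33.53 rad/s.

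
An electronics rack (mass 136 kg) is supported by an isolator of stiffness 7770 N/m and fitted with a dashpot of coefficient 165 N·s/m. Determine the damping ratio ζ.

0.0803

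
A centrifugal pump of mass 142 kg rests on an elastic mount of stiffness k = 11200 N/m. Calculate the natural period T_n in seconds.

ω_n = √(k/m) = √(11200/142) = √78.87 = 8.881 rad/s.
T_n = 2π/ω_n = 6.283/8.881 = 0.7075 s.

0.707 s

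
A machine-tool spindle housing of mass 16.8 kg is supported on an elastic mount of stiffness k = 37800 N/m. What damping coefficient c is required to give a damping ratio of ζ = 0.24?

383 N·s/m

c_c = 2√(k·m) = 2√(37800 × 16.8) = 1594 N·s/m.
c = ζ·c_c = 0.24 × 1594 = 382.5 N·s/m.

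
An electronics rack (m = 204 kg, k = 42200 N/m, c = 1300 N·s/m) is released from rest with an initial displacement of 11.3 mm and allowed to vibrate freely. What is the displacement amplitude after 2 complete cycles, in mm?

0.650 mm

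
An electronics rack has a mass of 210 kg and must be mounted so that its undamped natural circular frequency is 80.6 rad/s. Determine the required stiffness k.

1360000 N/m

k = m·ω_n² = 210 × 80.60² = 210 × 6496 = 1364000 N/m.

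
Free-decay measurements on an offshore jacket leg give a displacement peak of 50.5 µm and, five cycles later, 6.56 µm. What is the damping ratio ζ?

Logarithmic decrement δ = (1/n)·ln(x₀/x_n) = (1/5)·ln(50.5/6.56) = (1/5)·ln(7.698) = 0.4082.
ζ = δ/√(4π² + δ²) = 0.4082/√(39.48 + 0.167) = 0.4082/6.296 = 0.06483.

0.0648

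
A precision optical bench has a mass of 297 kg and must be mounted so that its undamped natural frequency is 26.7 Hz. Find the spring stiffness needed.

8360000 N/m

ω_n = 2πf_n = 2π × 26.7 = 167.8 rad/s.
k = m·ω_n² = 297 × 167.8² = 297 × 28140 = 8359000 N/m.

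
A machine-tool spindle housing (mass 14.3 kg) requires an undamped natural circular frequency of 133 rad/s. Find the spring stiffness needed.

253000 N/m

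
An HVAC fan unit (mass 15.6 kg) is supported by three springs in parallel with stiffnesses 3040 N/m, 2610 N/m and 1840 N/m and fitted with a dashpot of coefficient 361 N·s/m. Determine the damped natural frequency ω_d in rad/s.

18.6 rad/s

Parallel springs add: k_eq = 3040 + 2610 + 1840 = 7490 N/m.
ω_n = √(k_eq/m) = √(7490/15.6) = 21.91 rad/s.
Critical damping c_c = 2√(k_eq·m) = 2√(7490 × 15.6) = 683.6 N·s/m, so ζ = c/c_c = 361/683.6 = 0.5280.
ω_d = ω_n√(1 − ζ²) = 21.91 × √(1 − 0.279) = 18.61 rad/s.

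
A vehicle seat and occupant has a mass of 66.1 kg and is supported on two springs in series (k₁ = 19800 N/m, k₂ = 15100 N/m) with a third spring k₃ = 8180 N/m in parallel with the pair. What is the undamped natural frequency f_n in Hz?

Series pair: k_s = k₁k₂/(k₁+k₂) = (19800)(15100)/(19800 + 15100) = 8567 N/m. In parallel with k₃: k_eq = 8567 + 8180 = 16750 N/m.
ω_n = √(k_eq/m) = √(16750/66.1) = √253.4 = 15.92 rad/s.
f_n = ω_n/(2π) = 15.92/6.283 = 2.533 Hz.

2.53 Hz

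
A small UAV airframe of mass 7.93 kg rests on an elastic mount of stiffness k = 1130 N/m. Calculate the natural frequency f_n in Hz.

ω_n = √(k/m) = √(1130/7.93) = √142.5 = 11.94 rad/s.
f_n = ω_n/(2π) = 11.94/6.283 = 1.900 Hz.

1.90 Hz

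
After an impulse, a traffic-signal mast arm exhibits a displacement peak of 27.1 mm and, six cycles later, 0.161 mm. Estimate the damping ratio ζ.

0.135

Logarithmic decrement δ = (1/n)·ln(x₀/x_n) = (1/6)·ln(27.1/0.161) = (1/6)·ln(168.3) = 0.8543.
ζ = δ/√(4π² + δ²) = 0.8543/√(39.48 + 0.730) = 0.8543/6.341 = 0.1347.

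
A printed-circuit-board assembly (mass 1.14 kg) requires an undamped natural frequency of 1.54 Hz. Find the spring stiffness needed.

107 N/m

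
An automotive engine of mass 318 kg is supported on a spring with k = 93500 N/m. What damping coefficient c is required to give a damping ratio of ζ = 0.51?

c_c = 2√(k·m) = 2√(93500 × 318) = 10910 N·s/m.
c = ζ·c_c = 0.51 × 10910 = 5562 N·s/m.

5560 N·s/m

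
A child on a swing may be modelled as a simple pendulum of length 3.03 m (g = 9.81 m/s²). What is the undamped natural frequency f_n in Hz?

0.286 Hz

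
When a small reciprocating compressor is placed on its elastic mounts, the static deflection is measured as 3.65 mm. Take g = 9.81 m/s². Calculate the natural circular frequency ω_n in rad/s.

51.8 rad/s

ω_n = √(g/δ_st) = √(9.81/0.00365) = √2688 = 51.84 rad/s.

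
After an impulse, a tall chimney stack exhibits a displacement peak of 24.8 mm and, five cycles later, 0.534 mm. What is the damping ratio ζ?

0.121

Logarithmic decrement δ = (1/n)·ln(x₀/x_n) = (1/5)·ln(24.8/0.534) = (1/5)·ln(46.44) = 0.7676.
ζ = δ/√(4π² + δ²) = 0.7676/√(39.48 + 0.589) = 0.7676/6.330 = 0.1213.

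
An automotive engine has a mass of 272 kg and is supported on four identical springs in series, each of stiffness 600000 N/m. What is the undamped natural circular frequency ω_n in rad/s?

Series springs: 1/k_eq = 4/600000, so k_eq = 600000/4 = 150000 N/m.
ω_n = √(k_eq/m) = √(150000/272) = √551.5 = 23.48 rad/s.

23.5 rad/s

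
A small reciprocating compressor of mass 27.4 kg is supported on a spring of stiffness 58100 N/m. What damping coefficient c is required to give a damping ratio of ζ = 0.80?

c_c = 2√(k·m) = 2√(58100 × 27.4) = 2523 N·s/m.
c = ζ·c_c = 0.80 × 2523 = 2019 N·s/m.

2020 N·s/m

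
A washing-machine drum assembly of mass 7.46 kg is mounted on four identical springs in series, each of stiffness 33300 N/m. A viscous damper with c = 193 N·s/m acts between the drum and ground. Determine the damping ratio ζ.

Series springs: 1/k_eq = 4/33300, so k_eq = 33300/4 = 8325 N/m.
ω_n = √(k_eq/m) = √(8325/7.46) = 33.41 rad/s.
Critical damping c_c = 2√(k_eq·m) = 2√(8325 × 7.46) = 498.4 N·s/m, so ζ = c/c_c = 193/498.4 = 0.3872.

0.387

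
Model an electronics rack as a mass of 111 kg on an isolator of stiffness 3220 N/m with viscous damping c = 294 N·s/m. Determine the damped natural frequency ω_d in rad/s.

5.22 rad/s

ω_n = √(k/m) = √(3220/111) = 5.386 rad/s.
Critical damping c_c = 2√(k·m) = 2√(3220 × 111) = 1196 N·s/m, so ζ = c/c_c = 294/1196 = 0.2459.
ω_d = ω_n√(1 − ζ²) = 5.386 × √(1 − 0.0605) = 5.221 rad/s.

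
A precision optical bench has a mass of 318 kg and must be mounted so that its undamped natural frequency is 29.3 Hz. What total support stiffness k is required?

10800000 N/m

ω_n = 2πf_n = 2π × 29.3 = 184.1 rad/s.
k = m·ω_n² = 318 × 184.1² = 318 × 33890 = 10780000 N/m.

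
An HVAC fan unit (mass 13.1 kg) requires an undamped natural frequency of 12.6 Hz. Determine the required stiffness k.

82100 N/m

ω_n = 2πf_n = 2π × 12.6 = 79.17 rad/s.
k = m·ω_n² = 13.1 × 79.17² = 13.1 × 6268 = 82110 N/m.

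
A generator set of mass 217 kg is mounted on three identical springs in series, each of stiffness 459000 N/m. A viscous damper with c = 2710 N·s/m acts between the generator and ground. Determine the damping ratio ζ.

0.235

Series springs: 1/k_eq = 3/459000, so k_eq = 459000/3 = 153000 N/m.
ω_n = √(k_eq/m) = √(153000/217) = 26.55 rad/s.
Critical damping c_c = 2√(k_eq·m) = 2√(153000 × 217) = 11520 N·s/m, so ζ = c/c_c = 2710/11520 = 0.2352.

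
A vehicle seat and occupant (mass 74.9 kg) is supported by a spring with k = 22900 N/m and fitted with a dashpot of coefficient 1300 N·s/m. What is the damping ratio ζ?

ω_n = √(k/m) = √(22900/74.9) = 17.49 rad/s.
Critical damping c_c = 2√(k·m) = 2√(22900 × 74.9) = 2619 N·s/m, so ζ = c/c_c = 1300/2619 = 0.4963.

0.496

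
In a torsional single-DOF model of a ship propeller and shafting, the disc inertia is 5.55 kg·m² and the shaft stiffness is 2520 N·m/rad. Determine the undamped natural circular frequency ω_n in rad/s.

21.3 rad/s

ω_n = √(k_t/J) = √(2520/5.55) = √454.1 = 21.31 rad/s.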